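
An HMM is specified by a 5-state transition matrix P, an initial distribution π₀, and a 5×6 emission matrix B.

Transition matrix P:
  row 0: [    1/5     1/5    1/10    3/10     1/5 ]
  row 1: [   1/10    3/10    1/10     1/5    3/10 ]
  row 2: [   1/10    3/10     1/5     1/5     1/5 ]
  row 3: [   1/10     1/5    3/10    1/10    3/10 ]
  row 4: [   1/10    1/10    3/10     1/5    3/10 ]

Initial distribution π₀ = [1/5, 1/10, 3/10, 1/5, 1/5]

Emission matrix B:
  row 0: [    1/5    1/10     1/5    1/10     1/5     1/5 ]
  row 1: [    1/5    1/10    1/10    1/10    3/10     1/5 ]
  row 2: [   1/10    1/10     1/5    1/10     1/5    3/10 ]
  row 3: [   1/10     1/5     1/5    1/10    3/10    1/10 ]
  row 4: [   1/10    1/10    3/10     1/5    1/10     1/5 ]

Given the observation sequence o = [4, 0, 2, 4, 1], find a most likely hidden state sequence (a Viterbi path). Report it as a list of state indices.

t=0: δ = [4.000e-02, 3.000e-02, 6.000e-02, 6.000e-02, 2.000e-02]  (obs o_0=4)
t=1: δ = [1.600e-03, 3.600e-03, 1.800e-03, 1.200e-03, 1.800e-03]  ψ = [0, 2, 3, 0, 3]  (obs o_1=0)
t=2: δ = [7.200e-05, 1.080e-04, 1.080e-04, 1.440e-04, 3.240e-04]  ψ = [1, 1, 4, 1, 1]  (obs o_2=2)
t=3: δ = [6.480e-06, 9.720e-06, 1.944e-05, 1.944e-05, 9.720e-06]  ψ = [4, 1, 4, 4, 4]  (obs o_3=4)
t=4: δ = [1.944e-07, 5.832e-07, 5.832e-07, 7.776e-07, 5.832e-07]  ψ = [2, 2, 3, 2, 3]  (obs o_4=1)
backtrack: best end state = 3; path = [2, 1, 4, 2, 3]

path = [2, 1, 4, 2, 3]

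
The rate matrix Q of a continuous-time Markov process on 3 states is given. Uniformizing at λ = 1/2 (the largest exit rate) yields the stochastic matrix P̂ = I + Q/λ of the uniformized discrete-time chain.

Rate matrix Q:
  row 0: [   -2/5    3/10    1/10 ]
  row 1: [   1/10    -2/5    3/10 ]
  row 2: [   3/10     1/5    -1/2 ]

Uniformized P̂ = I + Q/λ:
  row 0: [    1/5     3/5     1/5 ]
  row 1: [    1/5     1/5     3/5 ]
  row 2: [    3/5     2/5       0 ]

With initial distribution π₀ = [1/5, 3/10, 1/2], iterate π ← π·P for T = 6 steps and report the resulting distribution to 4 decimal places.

t=0: π = [0.2000, 0.3000, 0.5000]
t=1: π = [0.4000, 0.3800, 0.2200]
t=2: π = [0.2880, 0.4040, 0.3080]
t=3: π = [0.3232, 0.3768, 0.3000]
t=4: π = [0.3200, 0.3893, 0.2907]
t=5: π = [0.3163, 0.3861, 0.2976]
t=6: π = [0.3190, 0.3860, 0.2949]

π = [0.3190, 0.3860, 0.2949]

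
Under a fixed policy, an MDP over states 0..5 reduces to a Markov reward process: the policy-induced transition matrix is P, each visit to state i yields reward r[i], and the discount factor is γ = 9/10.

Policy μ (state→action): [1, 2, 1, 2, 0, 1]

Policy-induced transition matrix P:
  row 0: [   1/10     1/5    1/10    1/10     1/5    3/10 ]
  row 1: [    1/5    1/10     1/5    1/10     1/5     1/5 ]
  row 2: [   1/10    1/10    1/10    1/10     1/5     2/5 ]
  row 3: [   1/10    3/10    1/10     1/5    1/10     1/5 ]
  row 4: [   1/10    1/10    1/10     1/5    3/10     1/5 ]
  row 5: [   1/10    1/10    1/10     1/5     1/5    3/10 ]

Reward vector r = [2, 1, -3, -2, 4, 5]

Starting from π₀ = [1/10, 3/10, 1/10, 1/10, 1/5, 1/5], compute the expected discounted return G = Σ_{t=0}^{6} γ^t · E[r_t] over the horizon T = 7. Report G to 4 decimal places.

G = 9.4800

t=0: π = [0.1000, 0.3000, 0.1000, 0.1000, 0.2000, 0.2000], E[r] = 1.8000, γ^t·E[r] = 1.800000, running G = 1.800000
t=1: π = [0.1300, 0.1300, 0.1300, 0.1500, 0.2100, 0.2500], E[r] = 1.7900, γ^t·E[r] = 1.611000, running G = 3.411000
t=2: π = [0.1130, 0.1430, 0.1130, 0.1610, 0.2060, 0.2640], E[r] = 1.8520, γ^t·E[r] = 1.500120, running G = 4.911120
t=3: π = [0.1143, 0.1435, 0.1143, 0.1631, 0.2045, 0.2603], E[r] = 1.8225, γ^t·E[r] = 1.328603, running G = 6.239723
t=4: π = [0.1144, 0.1441, 0.1144, 0.1628, 0.2041, 0.2603], E[r] = 1.8223, γ^t·E[r] = 1.195598, running G = 7.435320
t=5: π = [0.1144, 0.1440, 0.1144, 0.1627, 0.2041, 0.2603], E[r] = 1.8224, γ^t·E[r] = 1.076087, running G = 8.511408
t=6: π = [0.1144, 0.1440, 0.1144, 0.1627, 0.2041, 0.2604], E[r] = 1.8225, γ^t·E[r] = 0.968544, running G = 9.479952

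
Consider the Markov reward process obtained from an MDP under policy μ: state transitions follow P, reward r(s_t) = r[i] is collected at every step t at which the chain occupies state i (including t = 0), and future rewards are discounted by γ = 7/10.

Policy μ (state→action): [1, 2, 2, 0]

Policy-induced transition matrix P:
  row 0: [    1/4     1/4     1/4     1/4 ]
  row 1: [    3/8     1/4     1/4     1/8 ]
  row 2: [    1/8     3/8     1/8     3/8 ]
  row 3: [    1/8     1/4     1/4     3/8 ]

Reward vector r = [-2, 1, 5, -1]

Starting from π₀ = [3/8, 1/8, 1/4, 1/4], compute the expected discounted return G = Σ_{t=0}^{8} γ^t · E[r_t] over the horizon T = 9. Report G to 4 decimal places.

G = 1.8462

t=0: π = [0.3750, 0.1250, 0.2500, 0.2500], E[r] = 0.3750, γ^t·E[r] = 0.375000, running G = 0.375000
t=1: π = [0.2031, 0.2813, 0.2188, 0.2969], E[r] = 0.6719, γ^t·E[r] = 0.470313, running G = 0.845313
t=2: π = [0.2207, 0.2773, 0.2227, 0.2793], E[r] = 0.6699, γ^t·E[r] = 0.328262, running G = 1.173574
t=3: π = [0.2219, 0.2778, 0.2222, 0.2781], E[r] = 0.6667, γ^t·E[r] = 0.228695, running G = 1.402269
t=4: π = [0.2222, 0.2778, 0.2222, 0.2778], E[r] = 0.6667, γ^t·E[r] = 0.160079, running G = 1.562348
t=5: π = [0.2222, 0.2778, 0.2222, 0.2778], E[r] = 0.6667, γ^t·E[r] = 0.112047, running G = 1.674395
t=6: π = [0.2222, 0.2778, 0.2222, 0.2778], E[r] = 0.6667, γ^t·E[r] = 0.078433, running G = 1.752827
t=7: π = [0.2222, 0.2778, 0.2222, 0.2778], E[r] = 0.6667, γ^t·E[r] = 0.054903, running G = 1.807730
t=8: π = [0.2222, 0.2778, 0.2222, 0.2778], E[r] = 0.6667, γ^t·E[r] = 0.038432, running G = 1.846162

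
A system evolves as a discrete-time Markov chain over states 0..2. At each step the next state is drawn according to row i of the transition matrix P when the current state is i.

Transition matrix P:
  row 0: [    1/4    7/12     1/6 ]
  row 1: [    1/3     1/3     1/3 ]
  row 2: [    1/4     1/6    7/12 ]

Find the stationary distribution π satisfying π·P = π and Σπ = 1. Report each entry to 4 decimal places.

Balance equations π_j = Σ_i π_i·P[i][j]:
  π_0 = 1/4·π_0 + 1/3·π_1 + 1/4·π_2
  π_1 = 7/12·π_0 + 1/3·π_1 + 1/6·π_2
  normalize: π_0 + π_1 + π_2 = 1
Solving the linear system gives exactly π = [32/115, 39/115, 44/115].

π = [0.2783, 0.3391, 0.3826]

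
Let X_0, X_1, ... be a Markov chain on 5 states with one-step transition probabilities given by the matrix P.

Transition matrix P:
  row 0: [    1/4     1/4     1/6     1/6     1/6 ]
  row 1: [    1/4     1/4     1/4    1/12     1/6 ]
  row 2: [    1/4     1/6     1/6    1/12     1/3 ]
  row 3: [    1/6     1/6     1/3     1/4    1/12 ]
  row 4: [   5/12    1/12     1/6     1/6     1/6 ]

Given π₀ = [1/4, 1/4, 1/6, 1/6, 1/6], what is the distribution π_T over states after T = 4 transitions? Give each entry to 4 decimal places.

π = [0.2694, 0.1891, 0.2067, 0.1458, 0.1890]

t=0: π = [0.2500, 0.2500, 0.1667, 0.1667, 0.1667]
t=1: π = [0.2639, 0.1944, 0.2153, 0.1458, 0.1806]
t=2: π = [0.2679, 0.1898, 0.2072, 0.1447, 0.1904]
t=3: π = [0.2697, 0.1889, 0.2066, 0.1456, 0.1891]
t=4: π = [0.2694, 0.1891, 0.2067, 0.1458, 0.1890]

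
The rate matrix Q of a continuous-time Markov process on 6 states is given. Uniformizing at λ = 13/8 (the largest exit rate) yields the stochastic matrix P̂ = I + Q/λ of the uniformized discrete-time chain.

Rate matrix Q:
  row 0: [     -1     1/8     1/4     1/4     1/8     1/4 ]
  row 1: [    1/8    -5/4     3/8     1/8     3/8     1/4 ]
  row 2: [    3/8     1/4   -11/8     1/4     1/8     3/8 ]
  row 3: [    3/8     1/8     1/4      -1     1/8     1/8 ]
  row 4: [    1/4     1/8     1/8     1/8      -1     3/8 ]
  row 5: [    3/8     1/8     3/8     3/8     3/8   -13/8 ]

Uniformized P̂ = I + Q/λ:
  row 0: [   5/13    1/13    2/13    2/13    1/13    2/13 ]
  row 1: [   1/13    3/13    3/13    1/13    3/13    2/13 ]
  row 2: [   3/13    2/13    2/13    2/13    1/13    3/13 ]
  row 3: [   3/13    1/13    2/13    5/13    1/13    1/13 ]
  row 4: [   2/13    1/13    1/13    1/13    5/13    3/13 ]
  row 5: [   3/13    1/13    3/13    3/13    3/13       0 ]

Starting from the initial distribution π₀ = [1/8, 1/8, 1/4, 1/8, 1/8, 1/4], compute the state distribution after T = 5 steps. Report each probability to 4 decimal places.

π = [0.2383, 0.1055, 0.1601, 0.1870, 0.1665, 0.1426]

t=0: π = [0.1250, 0.1250, 0.2500, 0.1250, 0.1250, 0.2500]
t=1: π = [0.2212, 0.1154, 0.1731, 0.1827, 0.1731, 0.1346]
t=2: π = [0.2337, 0.1080, 0.1598, 0.1842, 0.1686, 0.1457]
t=3: π = [0.2371, 0.1058, 0.1604, 0.1863, 0.1678, 0.1425]
t=4: π = [0.2381, 0.1055, 0.1600, 0.1867, 0.1668, 0.1428]
t=5: π = [0.2383, 0.1055, 0.1601, 0.1870, 0.1665, 0.1426]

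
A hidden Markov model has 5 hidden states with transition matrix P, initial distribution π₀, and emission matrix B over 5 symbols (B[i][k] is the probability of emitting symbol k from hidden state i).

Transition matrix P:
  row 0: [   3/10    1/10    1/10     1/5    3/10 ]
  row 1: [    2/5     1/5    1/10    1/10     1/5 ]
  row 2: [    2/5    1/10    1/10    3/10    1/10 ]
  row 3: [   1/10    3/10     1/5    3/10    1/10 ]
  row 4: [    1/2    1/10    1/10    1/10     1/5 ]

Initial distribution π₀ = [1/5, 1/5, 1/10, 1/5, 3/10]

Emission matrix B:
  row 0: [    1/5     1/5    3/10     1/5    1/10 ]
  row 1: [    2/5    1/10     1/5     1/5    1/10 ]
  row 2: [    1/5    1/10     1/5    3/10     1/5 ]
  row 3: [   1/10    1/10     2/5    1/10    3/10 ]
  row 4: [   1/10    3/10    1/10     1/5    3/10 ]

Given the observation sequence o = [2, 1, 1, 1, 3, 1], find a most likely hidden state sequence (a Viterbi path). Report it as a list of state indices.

path = [0, 4, 0, 4, 0, 4]

t=0: δ = [6.000e-02, 4.000e-02, 2.000e-02, 8.000e-02, 3.000e-02]  (obs o_0=2)
t=1: δ = [3.600e-03, 2.400e-03, 1.600e-03, 2.400e-03, 5.400e-03]  ψ = [0, 3, 3, 3, 0]  (obs o_1=1)
t=2: δ = [5.400e-04, 7.200e-05, 5.400e-05, 7.200e-05, 3.240e-04]  ψ = [4, 3, 4, 0, 0]  (obs o_2=1)
t=3: δ = [3.240e-05, 5.400e-06, 5.400e-06, 1.080e-05, 4.860e-05]  ψ = [0, 0, 0, 0, 0]  (obs o_3=1)
t=4: δ = [4.860e-06, 9.720e-07, 1.458e-06, 6.480e-07, 1.944e-06]  ψ = [4, 4, 4, 0, 0]  (obs o_4=3)
t=5: δ = [2.916e-07, 4.860e-08, 4.860e-08, 9.720e-08, 4.374e-07]  ψ = [0, 0, 0, 0, 0]  (obs o_5=1)
backtrack: best end state = 4; path = [0, 4, 0, 4, 0, 4]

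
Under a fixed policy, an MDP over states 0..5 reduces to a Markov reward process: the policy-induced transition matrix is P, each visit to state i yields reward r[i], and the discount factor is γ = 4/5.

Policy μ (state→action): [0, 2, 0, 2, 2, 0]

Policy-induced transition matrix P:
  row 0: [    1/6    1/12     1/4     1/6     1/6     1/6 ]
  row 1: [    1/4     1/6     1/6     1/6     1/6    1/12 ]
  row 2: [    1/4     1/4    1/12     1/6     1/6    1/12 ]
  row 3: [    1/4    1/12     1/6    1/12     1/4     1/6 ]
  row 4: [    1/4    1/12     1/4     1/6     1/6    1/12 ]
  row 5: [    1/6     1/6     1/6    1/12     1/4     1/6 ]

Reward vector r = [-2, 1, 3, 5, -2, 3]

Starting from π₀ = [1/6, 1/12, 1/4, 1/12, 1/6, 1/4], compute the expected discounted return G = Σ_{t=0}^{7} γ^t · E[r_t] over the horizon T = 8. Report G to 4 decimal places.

G = 4.3529

t=0: π = [0.1667, 0.0833, 0.2500, 0.0833, 0.1667, 0.2500], E[r] = 1.3333, γ^t·E[r] = 1.333333, running G = 1.333333
t=1: π = [0.2153, 0.1528, 0.1736, 0.1389, 0.1944, 0.1250], E[r] = 0.9236, γ^t·E[r] = 0.738889, running G = 2.072222
t=2: π = [0.2216, 0.1354, 0.1863, 0.1447, 0.1887, 0.1233], E[r] = 0.9670, γ^t·E[r] = 0.618889, running G = 2.691111
t=3: π = [0.2213, 0.1359, 0.1853, 0.1443, 0.1890, 0.1241], E[r] = 0.9655, γ^t·E[r] = 0.494346, running G = 3.185457
t=4: π = [0.2212, 0.1359, 0.1854, 0.1443, 0.1890, 0.1241], E[r] = 0.9655, γ^t·E[r] = 0.395475, running G = 3.580932
t=5: π = [0.2212, 0.1359, 0.1854, 0.1443, 0.1890, 0.1241], E[r] = 0.9655, γ^t·E[r] = 0.316376, running G = 3.897307
t=6: π = [0.2212, 0.1359, 0.1854, 0.1443, 0.1890, 0.1241], E[r] = 0.9655, γ^t·E[r] = 0.253101, running G = 4.150408
t=7: π = [0.2212, 0.1359, 0.1854, 0.1443, 0.1890, 0.1241], E[r] = 0.9655, γ^t·E[r] = 0.202481, running G = 4.352889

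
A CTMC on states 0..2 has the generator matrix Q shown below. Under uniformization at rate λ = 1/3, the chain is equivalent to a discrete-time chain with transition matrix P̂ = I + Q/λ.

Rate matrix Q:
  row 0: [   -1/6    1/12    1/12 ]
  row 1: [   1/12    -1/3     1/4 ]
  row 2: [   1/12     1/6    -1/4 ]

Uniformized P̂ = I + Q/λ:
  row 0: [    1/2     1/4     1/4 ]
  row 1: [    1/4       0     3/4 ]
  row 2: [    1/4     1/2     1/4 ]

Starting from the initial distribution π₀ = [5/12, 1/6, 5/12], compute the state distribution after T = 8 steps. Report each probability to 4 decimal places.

π = [0.3333, 0.2775, 0.3892]

t=0: π = [0.4167, 0.1667, 0.4167]
t=1: π = [0.3542, 0.3125, 0.3333]
t=2: π = [0.3385, 0.2552, 0.4063]
t=3: π = [0.3346, 0.2878, 0.3776]
t=4: π = [0.3337, 0.2725, 0.3939]
t=5: π = [0.3334, 0.2804, 0.3862]
t=6: π = [0.3334, 0.2765, 0.3902]
t=7: π = [0.3333, 0.2784, 0.3882]
t=8: π = [0.3333, 0.2775, 0.3892]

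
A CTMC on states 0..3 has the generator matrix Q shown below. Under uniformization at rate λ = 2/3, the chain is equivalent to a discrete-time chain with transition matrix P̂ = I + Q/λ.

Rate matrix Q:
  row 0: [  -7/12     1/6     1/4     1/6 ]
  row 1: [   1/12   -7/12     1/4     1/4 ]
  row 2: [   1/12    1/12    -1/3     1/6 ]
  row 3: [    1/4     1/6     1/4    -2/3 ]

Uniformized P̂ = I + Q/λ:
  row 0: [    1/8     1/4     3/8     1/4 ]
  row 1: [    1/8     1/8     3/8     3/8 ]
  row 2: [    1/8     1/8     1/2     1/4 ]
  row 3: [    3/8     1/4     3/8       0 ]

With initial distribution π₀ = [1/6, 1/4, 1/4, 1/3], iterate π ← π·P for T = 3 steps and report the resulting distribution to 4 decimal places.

π = [0.1810, 0.1748, 0.4282, 0.2160]

t=0: π = [0.1667, 0.2500, 0.2500, 0.3333]
t=1: π = [0.2083, 0.1875, 0.4063, 0.1979]
t=2: π = [0.1745, 0.1758, 0.4258, 0.2240]
t=3: π = [0.1810, 0.1748, 0.4282, 0.2160]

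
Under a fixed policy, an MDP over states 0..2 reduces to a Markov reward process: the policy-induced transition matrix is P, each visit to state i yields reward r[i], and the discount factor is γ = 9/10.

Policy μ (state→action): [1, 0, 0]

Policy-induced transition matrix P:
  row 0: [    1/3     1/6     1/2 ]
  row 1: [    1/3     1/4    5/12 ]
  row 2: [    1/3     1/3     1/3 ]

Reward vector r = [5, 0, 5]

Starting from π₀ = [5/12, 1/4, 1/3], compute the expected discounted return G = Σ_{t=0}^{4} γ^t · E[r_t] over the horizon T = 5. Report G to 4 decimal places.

t=0: π = [0.4167, 0.2500, 0.3333], E[r] = 3.7500, γ^t·E[r] = 3.750000, running G = 3.750000
t=1: π = [0.3333, 0.2431, 0.4236], E[r] = 3.7847, γ^t·E[r] = 3.406250, running G = 7.156250
t=2: π = [0.3333, 0.2575, 0.4091], E[r] = 3.7124, γ^t·E[r] = 3.007031, running G = 10.163281
t=3: π = [0.3333, 0.2563, 0.4103], E[r] = 3.7184, γ^t·E[r] = 2.710723, running G = 12.874004
t=4: π = [0.3333, 0.2564, 0.4102], E[r] = 3.7179, γ^t·E[r] = 2.439321, running G = 15.313325

G = 15.3133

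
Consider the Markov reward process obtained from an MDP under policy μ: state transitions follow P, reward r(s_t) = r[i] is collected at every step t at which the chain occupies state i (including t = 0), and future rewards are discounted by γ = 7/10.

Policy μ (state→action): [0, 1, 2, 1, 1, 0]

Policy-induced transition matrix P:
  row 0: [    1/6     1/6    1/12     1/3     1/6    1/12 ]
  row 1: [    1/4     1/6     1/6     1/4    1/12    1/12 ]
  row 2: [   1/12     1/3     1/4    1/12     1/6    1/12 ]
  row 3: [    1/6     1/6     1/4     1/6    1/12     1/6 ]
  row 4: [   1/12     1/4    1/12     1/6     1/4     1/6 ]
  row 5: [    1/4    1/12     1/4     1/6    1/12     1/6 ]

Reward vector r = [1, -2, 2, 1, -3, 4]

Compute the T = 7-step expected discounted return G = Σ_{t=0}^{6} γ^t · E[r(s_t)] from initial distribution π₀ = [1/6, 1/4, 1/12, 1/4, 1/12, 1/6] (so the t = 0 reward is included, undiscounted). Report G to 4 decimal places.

G = 1.4607

t=0: π = [0.1667, 0.2500, 0.0833, 0.2500, 0.0833, 0.1667], E[r] = 0.5000, γ^t·E[r] = 0.500000, running G = 0.500000
t=1: π = [0.1875, 0.1736, 0.1875, 0.2083, 0.1181, 0.1250], E[r] = 0.5694, γ^t·E[r] = 0.398611, running G = 0.898611
t=2: π = [0.1661, 0.1973, 0.1846, 0.1968, 0.1343, 0.1209], E[r] = 0.4184, γ^t·E[r] = 0.205017, running G = 1.103628
t=3: π = [0.1666, 0.1985, 0.1835, 0.1954, 0.1349, 0.1210], E[r] = 0.4111, γ^t·E[r] = 0.141014, running G = 1.244643
t=4: π = [0.1668, 0.1984, 0.1832, 0.1957, 0.1350, 0.1209], E[r] = 0.4108, γ^t·E[r] = 0.098634, running G = 1.343277
t=5: π = [0.1668, 0.1984, 0.1832, 0.1957, 0.1350, 0.1210], E[r] = 0.4110, γ^t·E[r] = 0.069074, running G = 1.412351
t=6: π = [0.1668, 0.1984, 0.1832, 0.1957, 0.1350, 0.1210], E[r] = 0.4110, γ^t·E[r] = 0.048357, running G = 1.460708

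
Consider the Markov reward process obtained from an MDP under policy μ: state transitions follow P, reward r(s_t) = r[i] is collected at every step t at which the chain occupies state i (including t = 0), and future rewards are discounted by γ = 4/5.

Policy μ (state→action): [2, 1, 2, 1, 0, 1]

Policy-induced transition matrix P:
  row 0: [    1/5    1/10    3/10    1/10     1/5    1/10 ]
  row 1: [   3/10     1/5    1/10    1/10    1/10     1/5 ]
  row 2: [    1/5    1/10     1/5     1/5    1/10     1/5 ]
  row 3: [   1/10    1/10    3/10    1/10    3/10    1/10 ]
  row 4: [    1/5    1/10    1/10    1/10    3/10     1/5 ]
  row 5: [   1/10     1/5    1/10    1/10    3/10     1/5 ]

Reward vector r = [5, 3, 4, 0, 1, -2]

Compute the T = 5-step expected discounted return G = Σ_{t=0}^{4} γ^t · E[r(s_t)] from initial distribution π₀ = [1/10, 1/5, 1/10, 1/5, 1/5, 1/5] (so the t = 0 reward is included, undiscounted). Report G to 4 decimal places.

G = 5.7842

t=0: π = [0.1000, 0.2000, 0.1000, 0.2000, 0.2000, 0.2000], E[r] = 1.3000, γ^t·E[r] = 1.300000, running G = 1.300000
t=1: π = [0.1800, 0.1400, 0.1700, 0.1100, 0.2300, 0.1700], E[r] = 1.8900, γ^t·E[r] = 1.512000, running G = 2.812000
t=2: π = [0.1860, 0.1310, 0.1750, 0.1170, 0.2200, 0.1710], E[r] = 1.9010, γ^t·E[r] = 1.216640, running G = 4.028640
t=3: π = [0.1843, 0.1302, 0.1781, 0.1175, 0.2202, 0.1697], E[r] = 1.9053, γ^t·E[r] = 0.975514, running G = 5.004154
t=4: π = [0.1843, 0.1300, 0.1782, 0.1178, 0.2199, 0.1698], E[r] = 1.9044, γ^t·E[r] = 0.780050, running G = 5.784204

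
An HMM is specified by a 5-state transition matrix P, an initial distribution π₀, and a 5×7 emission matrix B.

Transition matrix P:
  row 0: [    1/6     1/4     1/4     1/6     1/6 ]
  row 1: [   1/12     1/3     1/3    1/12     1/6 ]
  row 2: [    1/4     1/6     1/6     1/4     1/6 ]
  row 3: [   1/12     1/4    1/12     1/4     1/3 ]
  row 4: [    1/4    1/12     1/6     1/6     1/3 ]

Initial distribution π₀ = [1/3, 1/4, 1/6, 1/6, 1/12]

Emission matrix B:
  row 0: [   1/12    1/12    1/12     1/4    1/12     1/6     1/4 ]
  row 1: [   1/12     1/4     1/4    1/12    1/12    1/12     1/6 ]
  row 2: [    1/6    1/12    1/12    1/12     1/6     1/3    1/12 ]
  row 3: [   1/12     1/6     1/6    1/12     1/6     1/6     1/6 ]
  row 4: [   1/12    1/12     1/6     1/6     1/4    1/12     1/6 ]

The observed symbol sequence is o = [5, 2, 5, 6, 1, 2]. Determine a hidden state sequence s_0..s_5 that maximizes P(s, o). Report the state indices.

t=0: δ = [5.556e-02, 2.083e-02, 5.556e-02, 2.778e-02, 6.944e-03]  (obs o_0=5)
t=1: δ = [1.157e-03, 3.472e-03, 1.157e-03, 2.315e-03, 1.543e-03]  ψ = [2, 0, 0, 2, 0]  (obs o_1=2)
t=2: δ = [6.430e-05, 9.645e-05, 3.858e-04, 9.645e-05, 6.430e-05]  ψ = [4, 1, 1, 3, 3]  (obs o_2=5)
t=3: δ = [2.411e-05, 1.072e-05, 5.358e-06, 1.608e-05, 1.072e-05]  ψ = [2, 2, 2, 2, 2]  (obs o_3=6)
t=4: δ = [3.349e-07, 1.507e-06, 5.023e-07, 6.698e-07, 4.465e-07]  ψ = [0, 0, 0, 0, 3]  (obs o_4=1)
t=5: δ = [1.047e-08, 1.256e-07, 4.186e-08, 2.791e-08, 4.186e-08]  ψ = [1, 1, 1, 3, 1]  (obs o_5=2)
backtrack: best end state = 1; path = [0, 1, 2, 0, 1, 1]

path = [0, 1, 2, 0, 1, 1]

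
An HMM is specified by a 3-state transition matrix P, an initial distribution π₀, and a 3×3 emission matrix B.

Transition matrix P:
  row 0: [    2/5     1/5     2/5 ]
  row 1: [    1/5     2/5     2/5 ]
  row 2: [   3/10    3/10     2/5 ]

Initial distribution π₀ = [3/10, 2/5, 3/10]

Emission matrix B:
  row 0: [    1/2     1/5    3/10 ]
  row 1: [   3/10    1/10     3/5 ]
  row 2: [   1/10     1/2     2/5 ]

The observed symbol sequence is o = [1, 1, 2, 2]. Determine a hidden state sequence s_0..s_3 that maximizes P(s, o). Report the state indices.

t=0: δ = [6.000e-02, 4.000e-02, 1.500e-01]  (obs o_0=1)
t=1: δ = [9.000e-03, 4.500e-03, 3.000e-02]  ψ = [2, 2, 2]  (obs o_1=1)
t=2: δ = [2.700e-03, 5.400e-03, 4.800e-03]  ψ = [2, 2, 2]  (obs o_2=2)
t=3: δ = [4.320e-04, 1.296e-03, 8.640e-04]  ψ = [2, 1, 1]  (obs o_3=2)
backtrack: best end state = 1; path = [2, 2, 1, 1]

path = [2, 2, 1, 1]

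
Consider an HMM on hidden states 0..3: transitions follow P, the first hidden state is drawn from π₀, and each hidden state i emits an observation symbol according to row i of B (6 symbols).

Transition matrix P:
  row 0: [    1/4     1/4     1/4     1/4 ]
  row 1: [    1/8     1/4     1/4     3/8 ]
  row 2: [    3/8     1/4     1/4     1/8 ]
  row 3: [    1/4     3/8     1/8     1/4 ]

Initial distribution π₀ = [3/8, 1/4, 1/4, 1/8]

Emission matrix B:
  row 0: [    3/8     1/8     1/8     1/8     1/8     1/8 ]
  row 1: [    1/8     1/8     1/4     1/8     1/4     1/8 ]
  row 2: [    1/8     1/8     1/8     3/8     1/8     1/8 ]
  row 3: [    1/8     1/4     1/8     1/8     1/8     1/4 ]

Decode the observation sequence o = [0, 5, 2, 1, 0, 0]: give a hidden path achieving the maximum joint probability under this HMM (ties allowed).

t=0: δ = [1.406e-01, 3.125e-02, 3.125e-02, 1.562e-02]  (obs o_0=0)
t=1: δ = [4.395e-03, 4.395e-03, 4.395e-03, 8.789e-03]  ψ = [0, 0, 0, 0]  (obs o_1=5)
t=2: δ = [2.747e-04, 8.240e-04, 1.373e-04, 2.747e-04]  ψ = [3, 3, 0, 3]  (obs o_2=2)
t=3: δ = [1.287e-05, 2.575e-05, 2.575e-05, 7.725e-05]  ψ = [1, 1, 1, 1]  (obs o_3=1)
t=4: δ = [7.242e-06, 3.621e-06, 1.207e-06, 2.414e-06]  ψ = [3, 3, 3, 3]  (obs o_4=0)
t=5: δ = [6.789e-07, 2.263e-07, 2.263e-07, 2.263e-07]  ψ = [0, 0, 0, 0]  (obs o_5=0)
backtrack: best end state = 0; path = [0, 3, 1, 3, 0, 0]

path = [0, 3, 1, 3, 0, 0]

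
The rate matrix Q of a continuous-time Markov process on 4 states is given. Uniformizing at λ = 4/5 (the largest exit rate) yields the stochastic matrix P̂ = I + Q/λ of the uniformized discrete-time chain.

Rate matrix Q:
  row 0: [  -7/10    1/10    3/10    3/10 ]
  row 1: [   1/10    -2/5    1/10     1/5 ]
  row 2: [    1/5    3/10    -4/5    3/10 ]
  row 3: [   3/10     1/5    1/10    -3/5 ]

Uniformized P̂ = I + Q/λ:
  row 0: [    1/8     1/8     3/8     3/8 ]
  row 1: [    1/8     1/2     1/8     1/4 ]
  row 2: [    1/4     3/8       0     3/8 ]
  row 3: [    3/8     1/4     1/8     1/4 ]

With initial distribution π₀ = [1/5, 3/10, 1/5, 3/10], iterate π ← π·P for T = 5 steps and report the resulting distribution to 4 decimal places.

t=0: π = [0.2000, 0.3000, 0.2000, 0.3000]
t=1: π = [0.2250, 0.3250, 0.1500, 0.3000]
t=2: π = [0.2188, 0.3219, 0.1625, 0.2969]
t=3: π = [0.2195, 0.3234, 0.1594, 0.2977]
t=4: π = [0.2193, 0.3233, 0.1600, 0.2974]
t=5: π = [0.2193, 0.3234, 0.1598, 0.2974]

π = [0.2193, 0.3234, 0.1598, 0.2974]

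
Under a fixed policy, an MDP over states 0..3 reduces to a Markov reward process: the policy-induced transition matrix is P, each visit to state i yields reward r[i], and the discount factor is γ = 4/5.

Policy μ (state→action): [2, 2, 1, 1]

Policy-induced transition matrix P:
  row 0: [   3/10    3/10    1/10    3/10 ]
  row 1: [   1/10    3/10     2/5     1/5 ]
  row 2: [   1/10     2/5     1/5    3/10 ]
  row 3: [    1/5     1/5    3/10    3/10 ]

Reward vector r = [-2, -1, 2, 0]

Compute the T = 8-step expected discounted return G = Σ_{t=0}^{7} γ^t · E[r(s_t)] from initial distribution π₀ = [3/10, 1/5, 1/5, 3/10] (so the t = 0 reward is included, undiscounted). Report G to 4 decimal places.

G = -0.7451

t=0: π = [0.3000, 0.2000, 0.2000, 0.3000], E[r] = -0.4000, γ^t·E[r] = -0.400000, running G = -0.400000
t=1: π = [0.1900, 0.2900, 0.2400, 0.2800], E[r] = -0.1900, γ^t·E[r] = -0.152000, running G = -0.552000
t=2: π = [0.1660, 0.2960, 0.2670, 0.2710], E[r] = -0.0940, γ^t·E[r] = -0.060160, running G = -0.612160
t=3: π = [0.1603, 0.2996, 0.2697, 0.2704], E[r] = -0.0808, γ^t·E[r] = -0.041370, running G = -0.653530
t=4: π = [0.1591, 0.2999, 0.2709, 0.2700], E[r] = -0.0763, γ^t·E[r] = -0.031240, running G = -0.684770
t=5: π = [0.1588, 0.3001, 0.2711, 0.2700], E[r] = -0.0756, γ^t·E[r] = -0.024765, running G = -0.709535
t=6: π = [0.1588, 0.3001, 0.2711, 0.2700], E[r] = -0.0754, γ^t·E[r] = -0.019757, running G = -0.729292
t=7: π = [0.1588, 0.3001, 0.2711, 0.2700], E[r] = -0.0753, γ^t·E[r] = -0.015798, running G = -0.745090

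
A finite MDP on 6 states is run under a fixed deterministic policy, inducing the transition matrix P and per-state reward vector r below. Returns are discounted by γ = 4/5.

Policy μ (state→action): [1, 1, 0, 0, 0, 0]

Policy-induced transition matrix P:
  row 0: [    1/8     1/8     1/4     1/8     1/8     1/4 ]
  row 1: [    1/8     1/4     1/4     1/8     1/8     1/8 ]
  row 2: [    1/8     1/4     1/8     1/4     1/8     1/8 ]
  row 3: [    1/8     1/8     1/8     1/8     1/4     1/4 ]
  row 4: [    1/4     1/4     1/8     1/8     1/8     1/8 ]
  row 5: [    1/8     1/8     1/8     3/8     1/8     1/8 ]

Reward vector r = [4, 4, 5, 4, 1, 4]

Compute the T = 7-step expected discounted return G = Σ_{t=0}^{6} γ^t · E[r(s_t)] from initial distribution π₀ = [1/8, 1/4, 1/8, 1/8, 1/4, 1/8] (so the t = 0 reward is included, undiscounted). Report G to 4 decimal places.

t=0: π = [0.1250, 0.2500, 0.1250, 0.1250, 0.2500, 0.1250], E[r] = 3.3750, γ^t·E[r] = 3.375000, running G = 3.375000
t=1: π = [0.1563, 0.2031, 0.1719, 0.1719, 0.1406, 0.1563], E[r] = 3.7500, γ^t·E[r] = 3.000000, running G = 6.375000
t=2: π = [0.1426, 0.1895, 0.1699, 0.1855, 0.1465, 0.1660], E[r] = 3.7305, γ^t·E[r] = 2.387500, running G = 8.762500
t=3: π = [0.1433, 0.1882, 0.1665, 0.1877, 0.1482, 0.1660], E[r] = 3.7219, γ^t·E[r] = 1.905625, running G = 10.668125
t=4: π = [0.1435, 0.1879, 0.1664, 0.1873, 0.1485, 0.1664], E[r] = 3.7210, γ^t·E[r] = 1.524138, running G = 12.192263
t=5: π = [0.1436, 0.1878, 0.1664, 0.1874, 0.1484, 0.1664], E[r] = 3.7212, γ^t·E[r] = 1.219356, running G = 13.411619
t=6: π = [0.1436, 0.1878, 0.1664, 0.1874, 0.1484, 0.1664], E[r] = 3.7212, γ^t·E[r] = 0.975477, running G = 14.387096

G = 14.3871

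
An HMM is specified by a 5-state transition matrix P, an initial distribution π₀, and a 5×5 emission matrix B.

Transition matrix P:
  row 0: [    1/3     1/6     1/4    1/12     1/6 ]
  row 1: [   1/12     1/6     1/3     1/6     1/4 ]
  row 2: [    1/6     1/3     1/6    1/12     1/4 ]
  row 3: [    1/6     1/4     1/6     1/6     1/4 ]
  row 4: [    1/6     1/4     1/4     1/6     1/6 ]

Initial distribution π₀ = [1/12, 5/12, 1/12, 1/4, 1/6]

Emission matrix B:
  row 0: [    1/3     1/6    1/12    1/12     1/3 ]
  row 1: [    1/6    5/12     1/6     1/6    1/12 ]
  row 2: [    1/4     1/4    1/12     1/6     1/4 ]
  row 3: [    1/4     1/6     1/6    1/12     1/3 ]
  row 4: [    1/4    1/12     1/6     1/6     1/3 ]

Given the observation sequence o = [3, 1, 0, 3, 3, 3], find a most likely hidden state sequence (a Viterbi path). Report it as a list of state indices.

t=0: δ = [6.944e-03, 6.944e-02, 1.389e-02, 2.083e-02, 2.778e-02]  (obs o_0=3)
t=1: δ = [9.645e-04, 4.823e-03, 5.787e-03, 1.929e-03, 1.447e-03]  ψ = [1, 1, 1, 1, 1]  (obs o_1=1)
t=2: δ = [3.215e-04, 3.215e-04, 4.019e-04, 2.009e-04, 3.617e-04]  ψ = [2, 2, 1, 1, 2]  (obs o_2=0)
t=3: δ = [8.931e-06, 2.233e-05, 1.786e-05, 5.023e-06, 1.674e-05]  ψ = [0, 2, 1, 4, 2]  (obs o_3=3)
t=4: δ = [2.481e-07, 9.923e-07, 1.240e-06, 3.101e-07, 9.303e-07]  ψ = [0, 2, 1, 1, 1]  (obs o_4=3)
t=5: δ = [1.723e-08, 6.891e-08, 5.513e-08, 1.378e-08, 5.168e-08]  ψ = [2, 2, 1, 1, 2]  (obs o_5=3)
backtrack: best end state = 1; path = [1, 1, 2, 1, 2, 1]

path = [1, 1, 2, 1, 2, 1]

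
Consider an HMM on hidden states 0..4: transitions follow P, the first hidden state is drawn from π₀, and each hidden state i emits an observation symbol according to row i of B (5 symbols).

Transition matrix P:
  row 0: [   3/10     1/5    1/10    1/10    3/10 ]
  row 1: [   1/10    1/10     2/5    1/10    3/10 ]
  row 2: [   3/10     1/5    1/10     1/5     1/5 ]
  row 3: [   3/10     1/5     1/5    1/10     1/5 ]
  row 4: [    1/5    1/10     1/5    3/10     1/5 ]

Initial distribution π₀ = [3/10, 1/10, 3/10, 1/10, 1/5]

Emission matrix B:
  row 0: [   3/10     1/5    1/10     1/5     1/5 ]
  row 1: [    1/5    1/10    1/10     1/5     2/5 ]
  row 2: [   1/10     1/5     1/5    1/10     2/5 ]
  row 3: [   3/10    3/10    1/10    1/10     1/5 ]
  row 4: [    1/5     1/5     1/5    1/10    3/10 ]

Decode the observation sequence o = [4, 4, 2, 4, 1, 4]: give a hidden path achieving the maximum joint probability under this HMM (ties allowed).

path = [2, 1, 2, 1, 2, 1]

t=0: δ = [6.000e-02, 4.000e-02, 1.200e-01, 2.000e-02, 6.000e-02]  (obs o_0=4)
t=1: δ = [7.200e-03, 9.600e-03, 6.400e-03, 4.800e-03, 7.200e-03]  ψ = [2, 2, 1, 2, 2]  (obs o_1=4)
t=2: δ = [2.160e-04, 1.440e-04, 7.680e-04, 2.160e-04, 5.760e-04]  ψ = [0, 0, 1, 4, 1]  (obs o_2=2)
t=3: δ = [4.608e-05, 6.144e-05, 4.608e-05, 3.456e-05, 4.608e-05]  ψ = [2, 2, 4, 4, 2]  (obs o_3=4)
t=4: δ = [2.765e-06, 9.216e-07, 4.915e-06, 4.147e-06, 3.686e-06]  ψ = [0, 0, 1, 4, 1]  (obs o_4=1)
t=5: δ = [2.949e-07, 3.932e-07, 3.318e-07, 2.212e-07, 2.949e-07]  ψ = [2, 2, 3, 4, 2]  (obs o_5=4)
backtrack: best end state = 1; path = [2, 1, 2, 1, 2, 1]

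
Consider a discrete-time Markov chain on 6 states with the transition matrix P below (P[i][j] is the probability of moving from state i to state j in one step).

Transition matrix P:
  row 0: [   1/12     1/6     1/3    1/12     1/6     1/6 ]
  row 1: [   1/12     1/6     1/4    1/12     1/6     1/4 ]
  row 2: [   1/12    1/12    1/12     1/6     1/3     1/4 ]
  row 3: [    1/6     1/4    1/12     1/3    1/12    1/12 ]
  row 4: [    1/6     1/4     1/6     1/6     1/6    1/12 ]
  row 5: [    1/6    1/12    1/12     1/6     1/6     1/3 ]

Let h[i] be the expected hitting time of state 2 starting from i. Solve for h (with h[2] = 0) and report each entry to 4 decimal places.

First-step conditioning: h[2] = 0; for i ≠ 2, h[i] = 1 + Σ_k P[i][k]·h[k].
  h[0] = 1 + 1/12·h[0] + 1/6·h[1] + 1/12·h[3] + 1/6·h[4] + 1/6·h[5]
  h[1] = 1 + 1/12·h[0] + 1/6·h[1] + 1/12·h[3] + 1/6·h[4] + 1/4·h[5]
  h[3] = 1 + 1/6·h[0] + 1/4·h[1] + 1/3·h[3] + 1/12·h[4] + 1/12·h[5]
  h[4] = 1 + 1/6·h[0] + 1/4·h[1] + 1/6·h[3] + 1/6·h[4] + 1/12·h[5]
  h[5] = 1 + 1/6·h[0] + 1/12·h[1] + 1/6·h[3] + 1/6·h[4] + 1/3·h[5]
Solving the 5×5 linear system over states ≠ 2 gives exactly h = [39930/8339, 44316/8339, 0, 51546/8339, 46860/8339, 52632/8339] (h[2] = 0 is the target).

h = [4.7883, 5.3143, 0.0000, 6.1813, 5.6194, 6.3115]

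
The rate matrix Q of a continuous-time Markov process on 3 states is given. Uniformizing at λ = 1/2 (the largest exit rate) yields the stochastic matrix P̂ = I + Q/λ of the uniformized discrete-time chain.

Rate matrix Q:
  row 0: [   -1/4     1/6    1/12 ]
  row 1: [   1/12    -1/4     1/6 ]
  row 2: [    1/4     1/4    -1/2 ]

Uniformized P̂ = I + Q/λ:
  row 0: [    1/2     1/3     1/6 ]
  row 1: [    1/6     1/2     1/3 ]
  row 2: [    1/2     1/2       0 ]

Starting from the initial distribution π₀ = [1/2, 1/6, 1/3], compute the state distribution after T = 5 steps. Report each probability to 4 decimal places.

π = [0.3532, 0.4411, 0.2057]

t=0: π = [0.5000, 0.1667, 0.3333]
t=1: π = [0.4444, 0.4167, 0.1389]
t=2: π = [0.3611, 0.4259, 0.2130]
t=3: π = [0.3580, 0.4398, 0.2022]
t=4: π = [0.3534, 0.4403, 0.2063]
t=5: π = [0.3532, 0.4411, 0.2057]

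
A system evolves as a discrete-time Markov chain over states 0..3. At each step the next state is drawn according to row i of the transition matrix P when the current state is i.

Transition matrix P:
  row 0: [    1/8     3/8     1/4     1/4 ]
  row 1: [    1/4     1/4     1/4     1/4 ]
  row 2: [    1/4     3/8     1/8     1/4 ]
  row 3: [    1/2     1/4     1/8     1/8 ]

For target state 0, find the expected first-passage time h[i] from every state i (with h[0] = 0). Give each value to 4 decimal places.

h = [0.0000, 3.2727, 3.2727, 2.5455]

First-step conditioning: h[0] = 0; for i ≠ 0, h[i] = 1 + Σ_k P[i][k]·h[k].
  h[1] = 1 + 1/4·h[1] + 1/4·h[2] + 1/4·h[3]
  h[2] = 1 + 3/8·h[1] + 1/8·h[2] + 1/4·h[3]
  h[3] = 1 + 1/4·h[1] + 1/8·h[2] + 1/8·h[3]
Solving the 3×3 linear system over states ≠ 0 gives exactly h = [0, 36/11, 36/11, 28/11] (h[0] = 0 is the target).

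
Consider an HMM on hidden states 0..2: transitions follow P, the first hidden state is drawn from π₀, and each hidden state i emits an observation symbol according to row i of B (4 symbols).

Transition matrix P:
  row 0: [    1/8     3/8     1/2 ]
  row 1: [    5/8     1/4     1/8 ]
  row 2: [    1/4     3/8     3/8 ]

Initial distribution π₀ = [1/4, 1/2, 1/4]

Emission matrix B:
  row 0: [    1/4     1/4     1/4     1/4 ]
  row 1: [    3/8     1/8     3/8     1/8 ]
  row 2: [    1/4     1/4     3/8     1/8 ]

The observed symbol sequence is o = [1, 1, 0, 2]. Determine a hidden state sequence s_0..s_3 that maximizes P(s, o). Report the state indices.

path = [1, 0, 1, 0]

t=0: δ = [6.250e-02, 6.250e-02, 6.250e-02]  (obs o_0=1)
t=1: δ = [9.766e-03, 2.930e-03, 7.812e-03]  ψ = [1, 0, 0]  (obs o_1=1)
t=2: δ = [4.883e-04, 1.373e-03, 1.221e-03]  ψ = [2, 0, 0]  (obs o_2=0)
t=3: δ = [2.146e-04, 1.717e-04, 1.717e-04]  ψ = [1, 2, 2]  (obs o_3=2)
backtrack: best end state = 0; path = [1, 0, 1, 0]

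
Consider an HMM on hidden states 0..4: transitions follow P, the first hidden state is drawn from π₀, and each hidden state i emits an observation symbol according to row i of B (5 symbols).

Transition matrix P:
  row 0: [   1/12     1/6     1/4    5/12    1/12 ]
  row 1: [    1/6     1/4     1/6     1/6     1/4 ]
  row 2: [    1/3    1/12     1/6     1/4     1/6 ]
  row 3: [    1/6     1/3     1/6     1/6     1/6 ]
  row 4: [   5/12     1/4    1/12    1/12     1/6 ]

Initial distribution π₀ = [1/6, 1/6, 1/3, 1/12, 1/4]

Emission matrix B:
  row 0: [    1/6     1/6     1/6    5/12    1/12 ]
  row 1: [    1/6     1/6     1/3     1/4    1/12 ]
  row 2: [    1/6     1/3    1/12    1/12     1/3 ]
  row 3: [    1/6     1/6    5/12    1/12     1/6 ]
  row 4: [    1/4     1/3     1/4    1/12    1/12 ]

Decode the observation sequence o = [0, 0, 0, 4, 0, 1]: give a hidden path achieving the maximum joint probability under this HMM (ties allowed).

t=0: δ = [2.778e-02, 2.778e-02, 5.556e-02, 1.389e-02, 6.250e-02]  (obs o_0=0)
t=1: δ = [4.340e-03, 2.604e-03, 1.543e-03, 2.315e-03, 2.604e-03]  ψ = [4, 4, 2, 2, 4]  (obs o_1=0)
t=2: δ = [1.808e-04, 1.286e-04, 1.808e-04, 3.014e-04, 1.628e-04]  ψ = [4, 3, 0, 0, 1]  (obs o_2=0)
t=3: δ = [5.651e-06, 8.372e-06, 1.674e-05, 1.256e-05, 4.186e-06]  ψ = [4, 3, 3, 0, 3]  (obs o_3=4)
t=4: δ = [9.303e-07, 6.977e-07, 4.651e-07, 6.977e-07, 6.977e-07]  ψ = [2, 3, 2, 2, 2]  (obs o_4=0)
t=5: δ = [4.845e-08, 3.876e-08, 7.752e-08, 6.460e-08, 5.814e-08]  ψ = [4, 3, 0, 0, 1]  (obs o_5=1)
backtrack: best end state = 2; path = [4, 0, 3, 2, 0, 2]

path = [4, 0, 3, 2, 0, 2]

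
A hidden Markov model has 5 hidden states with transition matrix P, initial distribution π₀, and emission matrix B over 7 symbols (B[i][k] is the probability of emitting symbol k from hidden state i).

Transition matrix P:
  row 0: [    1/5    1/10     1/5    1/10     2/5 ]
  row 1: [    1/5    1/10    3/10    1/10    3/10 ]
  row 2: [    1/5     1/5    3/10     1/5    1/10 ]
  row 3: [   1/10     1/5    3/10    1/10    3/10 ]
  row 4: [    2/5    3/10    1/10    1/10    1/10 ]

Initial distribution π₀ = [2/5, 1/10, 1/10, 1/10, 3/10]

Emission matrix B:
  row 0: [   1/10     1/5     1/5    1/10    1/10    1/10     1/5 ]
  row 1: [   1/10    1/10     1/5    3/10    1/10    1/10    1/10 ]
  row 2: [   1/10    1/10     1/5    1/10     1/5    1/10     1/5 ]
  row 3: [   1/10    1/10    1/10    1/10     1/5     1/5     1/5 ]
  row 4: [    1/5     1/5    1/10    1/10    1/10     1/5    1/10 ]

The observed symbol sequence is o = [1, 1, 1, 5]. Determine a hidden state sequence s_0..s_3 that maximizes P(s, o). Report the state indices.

t=0: δ = [8.000e-02, 1.000e-02, 1.000e-02, 1.000e-02, 6.000e-02]  (obs o_0=1)
t=1: δ = [4.800e-03, 1.800e-03, 1.600e-03, 8.000e-04, 6.400e-03]  ψ = [4, 4, 0, 0, 0]  (obs o_1=1)
t=2: δ = [5.120e-04, 1.920e-04, 9.600e-05, 6.400e-05, 3.840e-04]  ψ = [4, 4, 0, 4, 0]  (obs o_2=1)
t=3: δ = [1.536e-05, 1.152e-05, 1.024e-05, 1.024e-05, 4.096e-05]  ψ = [4, 4, 0, 0, 0]  (obs o_3=5)
backtrack: best end state = 4; path = [0, 4, 0, 4]

path = [0, 4, 0, 4]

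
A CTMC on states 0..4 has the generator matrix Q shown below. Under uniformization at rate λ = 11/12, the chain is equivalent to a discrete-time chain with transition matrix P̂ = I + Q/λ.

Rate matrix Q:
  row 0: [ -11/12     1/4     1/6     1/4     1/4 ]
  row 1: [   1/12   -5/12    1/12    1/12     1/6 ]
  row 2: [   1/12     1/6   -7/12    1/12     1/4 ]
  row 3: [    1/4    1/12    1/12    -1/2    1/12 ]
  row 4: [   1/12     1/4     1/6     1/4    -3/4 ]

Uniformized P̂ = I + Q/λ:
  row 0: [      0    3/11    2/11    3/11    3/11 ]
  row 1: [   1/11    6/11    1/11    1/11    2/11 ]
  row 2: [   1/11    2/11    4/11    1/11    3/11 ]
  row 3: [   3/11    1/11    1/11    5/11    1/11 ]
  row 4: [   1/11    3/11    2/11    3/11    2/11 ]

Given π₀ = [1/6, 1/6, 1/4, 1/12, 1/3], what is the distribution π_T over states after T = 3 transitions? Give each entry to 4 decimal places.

π = [0.1205, 0.2960, 0.1667, 0.2285, 0.1884]

t=0: π = [0.1667, 0.1667, 0.2500, 0.0833, 0.3333]
t=1: π = [0.0909, 0.2803, 0.2045, 0.2121, 0.2121]
t=2: π = [0.1212, 0.2920, 0.1742, 0.2231, 0.1894]
t=3: π = [0.1205, 0.2960, 0.1667, 0.2285, 0.1884]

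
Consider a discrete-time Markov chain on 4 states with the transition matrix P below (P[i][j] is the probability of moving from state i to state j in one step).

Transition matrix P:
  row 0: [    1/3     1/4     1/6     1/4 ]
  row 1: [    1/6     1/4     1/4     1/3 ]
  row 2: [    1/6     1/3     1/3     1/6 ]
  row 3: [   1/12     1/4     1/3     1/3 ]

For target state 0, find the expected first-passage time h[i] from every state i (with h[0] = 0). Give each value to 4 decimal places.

h = [0.0000, 6.9913, 6.8870, 7.5652]

First-step conditioning: h[0] = 0; for i ≠ 0, h[i] = 1 + Σ_k P[i][k]·h[k].
  h[1] = 1 + 1/4·h[1] + 1/4·h[2] + 1/3·h[3]
  h[2] = 1 + 1/3·h[1] + 1/3·h[2] + 1/6·h[3]
  h[3] = 1 + 1/4·h[1] + 1/3·h[2] + 1/3·h[3]
Solving the 3×3 linear system over states ≠ 0 gives exactly h = [0, 804/115, 792/115, 174/23] (h[0] = 0 is the target).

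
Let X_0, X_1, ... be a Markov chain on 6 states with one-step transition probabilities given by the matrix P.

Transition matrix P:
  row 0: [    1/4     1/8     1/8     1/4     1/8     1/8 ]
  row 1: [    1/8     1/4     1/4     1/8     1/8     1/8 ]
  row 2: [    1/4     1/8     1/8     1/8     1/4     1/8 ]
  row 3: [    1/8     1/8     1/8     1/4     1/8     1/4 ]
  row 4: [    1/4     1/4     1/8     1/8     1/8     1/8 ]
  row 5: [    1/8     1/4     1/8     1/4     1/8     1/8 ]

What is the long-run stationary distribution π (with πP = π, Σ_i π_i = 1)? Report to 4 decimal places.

Balance equations π_j = Σ_i π_i·P[i][j]:
  π_0 = 1/4·π_0 + 1/8·π_1 + 1/4·π_2 + 1/8·π_3 + 1/4·π_4 + 1/8·π_5
  π_1 = 1/8·π_0 + 1/4·π_1 + 1/8·π_2 + 1/8·π_3 + 1/4·π_4 + 1/4·π_5
  π_2 = 1/8·π_0 + 1/4·π_1 + 1/8·π_2 + 1/8·π_3 + 1/8·π_4 + 1/8·π_5
  π_3 = 1/4·π_0 + 1/8·π_1 + 1/8·π_2 + 1/4·π_3 + 1/8·π_4 + 1/4·π_5
  π_4 = 1/8·π_0 + 1/8·π_1 + 1/4·π_2 + 1/8·π_3 + 1/8·π_4 + 1/8·π_5
  normalize: π_0 + π_1 + π_2 + π_3 + π_4 + π_5 = 1
Solving the linear system gives exactly π = [5292/28681, 5295/28681, 4247/28681, 5463/28681, 4116/28681, 4268/28681].

π = [0.1845, 0.1846, 0.1481, 0.1905, 0.1435, 0.1488]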